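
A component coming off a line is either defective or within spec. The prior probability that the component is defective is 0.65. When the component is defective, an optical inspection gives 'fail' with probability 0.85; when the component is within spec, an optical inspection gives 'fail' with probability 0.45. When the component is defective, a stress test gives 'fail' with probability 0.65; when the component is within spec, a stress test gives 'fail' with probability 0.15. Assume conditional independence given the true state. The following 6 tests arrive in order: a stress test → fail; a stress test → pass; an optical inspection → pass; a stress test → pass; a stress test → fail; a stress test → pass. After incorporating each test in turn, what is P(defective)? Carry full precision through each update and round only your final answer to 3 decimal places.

After a stress test='fail': P(defective) = 0.65·0.6500 / (0.65·0.6500 + 0.15·0.3500) ≈ 0.8895
After a stress test='pass': P(defective) = 0.35·0.8895 / (0.35·0.8895 + 0.85·0.1105) ≈ 0.7682
After an optical inspection='pass': P(defective) = 0.15·0.7682 / (0.15·0.7682 + 0.55·0.2318) ≈ 0.4747
After a stress test='pass': P(defective) = 0.35·0.4747 / (0.35·0.4747 + 0.85·0.5253) ≈ 0.2712
After a stress test='fail': P(defective) = 0.65·0.2712 / (0.65·0.2712 + 0.15·0.7288) ≈ 0.6172
After a stress test='pass': P(defective) = 0.35·0.6172 / (0.35·0.6172 + 0.85·0.3828) ≈ 0.3990

0.399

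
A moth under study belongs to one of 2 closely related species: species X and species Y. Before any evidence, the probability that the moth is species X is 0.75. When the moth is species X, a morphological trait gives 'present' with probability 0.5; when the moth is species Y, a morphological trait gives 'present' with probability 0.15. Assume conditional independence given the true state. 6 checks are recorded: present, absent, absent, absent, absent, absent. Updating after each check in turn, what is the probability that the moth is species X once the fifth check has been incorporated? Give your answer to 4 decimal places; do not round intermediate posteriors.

After 'present': P(species X) = 0.5·0.7500 / (0.5·0.7500 + 0.15·0.2500) ≈ 0.9091
After 'absent': P(species X) = 0.5·0.9091 / (0.5·0.9091 + 0.85·0.0909) ≈ 0.8547
After 'absent': P(species X) = 0.5·0.8547 / (0.5·0.8547 + 0.85·0.1453) ≈ 0.7758
After 'absent': P(species X) = 0.5·0.7758 / (0.5·0.7758 + 0.85·0.2242) ≈ 0.6706
After 'absent': P(species X) = 0.5·0.6706 / (0.5·0.6706 + 0.85·0.3294) ≈ 0.5449

0.5449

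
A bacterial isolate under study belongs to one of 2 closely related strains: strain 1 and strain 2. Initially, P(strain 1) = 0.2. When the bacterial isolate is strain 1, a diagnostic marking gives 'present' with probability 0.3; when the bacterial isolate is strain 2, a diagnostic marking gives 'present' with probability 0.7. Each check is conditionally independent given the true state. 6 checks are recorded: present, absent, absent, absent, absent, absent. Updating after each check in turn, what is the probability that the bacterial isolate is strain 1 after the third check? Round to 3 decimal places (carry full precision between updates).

After 'present': P(strain 1) = 0.3·0.2000 / (0.3·0.2000 + 0.7·0.8000) ≈ 0.0968
After 'absent': P(strain 1) = 0.7·0.0968 / (0.7·0.0968 + 0.3·0.9032) ≈ 0.2000
After 'absent': P(strain 1) = 0.7·0.2000 / (0.7·0.2000 + 0.3·0.8000) ≈ 0.3684

0.368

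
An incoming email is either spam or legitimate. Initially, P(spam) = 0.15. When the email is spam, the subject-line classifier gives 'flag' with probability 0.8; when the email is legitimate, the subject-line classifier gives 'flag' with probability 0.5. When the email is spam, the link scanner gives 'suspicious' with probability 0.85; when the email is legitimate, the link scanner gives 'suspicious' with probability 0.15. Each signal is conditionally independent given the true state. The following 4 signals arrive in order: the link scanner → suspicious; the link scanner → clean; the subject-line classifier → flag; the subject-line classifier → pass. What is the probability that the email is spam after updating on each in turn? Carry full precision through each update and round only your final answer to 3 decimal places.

Apply Bayes' rule sequentially, carrying P(spam) forward.
After the link scanner='suspicious': P(spam) = 0.85·0.1500 / (0.85·0.1500 + 0.15·0.8500) ≈ 0.5000
After the link scanner='clean': P(spam) = 0.15·0.5000 / (0.15·0.5000 + 0.85·0.5000) ≈ 0.1500
After the subject-line classifier='flag': P(spam) = 0.8·0.1500 / (0.8·0.1500 + 0.5·0.8500) ≈ 0.2202
After the subject-line classifier='pass': P(spam) = 0.2·0.2202 / (0.2·0.2202 + 0.5·0.7798) ≈ 0.1015

0.101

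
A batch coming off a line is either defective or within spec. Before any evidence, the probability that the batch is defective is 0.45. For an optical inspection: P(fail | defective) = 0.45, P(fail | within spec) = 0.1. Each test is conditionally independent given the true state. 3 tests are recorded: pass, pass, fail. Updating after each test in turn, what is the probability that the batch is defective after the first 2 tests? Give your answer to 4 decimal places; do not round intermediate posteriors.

0.2340

After 'pass': P(defective) = 0.55·0.4500 / (0.55·0.4500 + 0.9·0.5500) ≈ 0.3333
After 'pass': P(defective) = 0.55·0.3333 / (0.55·0.3333 + 0.9·0.6667) ≈ 0.2340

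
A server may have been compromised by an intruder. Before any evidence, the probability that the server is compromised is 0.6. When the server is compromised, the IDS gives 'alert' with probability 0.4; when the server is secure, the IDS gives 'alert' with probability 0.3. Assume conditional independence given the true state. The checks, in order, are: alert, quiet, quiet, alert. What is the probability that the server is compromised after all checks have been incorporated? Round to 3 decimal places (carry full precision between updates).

Apply Bayes' rule sequentially, carrying P(compromised) forward.
After 'alert': P(compromised) = 0.4·0.6000 / (0.4·0.6000 + 0.3·0.4000) ≈ 0.6667
After 'quiet': P(compromised) = 0.6·0.6667 / (0.6·0.6667 + 0.7·0.3333) ≈ 0.6316
After 'quiet': P(compromised) = 0.6·0.6316 / (0.6·0.6316 + 0.7·0.3684) ≈ 0.5950
After 'alert': P(compromised) = 0.4·0.5950 / (0.4·0.5950 + 0.3·0.4050) ≈ 0.6621

0.662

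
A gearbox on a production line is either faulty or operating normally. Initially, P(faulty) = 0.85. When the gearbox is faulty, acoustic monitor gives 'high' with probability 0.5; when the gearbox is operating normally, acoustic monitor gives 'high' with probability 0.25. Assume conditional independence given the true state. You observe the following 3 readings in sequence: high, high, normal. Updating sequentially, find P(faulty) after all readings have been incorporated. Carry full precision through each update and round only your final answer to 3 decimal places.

0.938

Apply Bayes' rule sequentially, carrying P(faulty) forward.
After 'high': P(faulty) = 0.5·0.8500 / (0.5·0.8500 + 0.25·0.1500) ≈ 0.9189
After 'high': P(faulty) = 0.5·0.9189 / (0.5·0.9189 + 0.25·0.0811) ≈ 0.9577
After 'normal': P(faulty) = 0.5·0.9577 / (0.5·0.9577 + 0.75·0.0423) ≈ 0.9379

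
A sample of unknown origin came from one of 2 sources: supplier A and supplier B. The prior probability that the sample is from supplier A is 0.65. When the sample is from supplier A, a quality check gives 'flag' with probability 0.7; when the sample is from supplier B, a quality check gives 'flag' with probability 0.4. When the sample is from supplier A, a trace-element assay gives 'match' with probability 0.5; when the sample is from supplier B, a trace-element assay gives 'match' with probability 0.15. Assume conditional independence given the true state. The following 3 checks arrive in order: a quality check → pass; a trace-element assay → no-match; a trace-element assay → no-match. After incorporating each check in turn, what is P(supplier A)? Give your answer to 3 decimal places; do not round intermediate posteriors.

After a quality check='pass': P(supplier A) = 0.3·0.6500 / (0.3·0.6500 + 0.6·0.3500) ≈ 0.4815
After a trace-element assay='no-match': P(supplier A) = 0.5·0.4815 / (0.5·0.4815 + 0.85·0.5185) ≈ 0.3533
After a trace-element assay='no-match': P(supplier A) = 0.5·0.3533 / (0.5·0.3533 + 0.85·0.6467) ≈ 0.2432

0.243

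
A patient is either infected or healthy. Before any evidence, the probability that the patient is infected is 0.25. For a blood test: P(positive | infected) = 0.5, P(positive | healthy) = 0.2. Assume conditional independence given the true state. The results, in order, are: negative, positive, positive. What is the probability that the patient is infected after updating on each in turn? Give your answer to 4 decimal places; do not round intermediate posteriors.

After 'negative': P(infected) = 0.5·0.2500 / (0.5·0.2500 + 0.8·0.7500) ≈ 0.1724
After 'positive': P(infected) = 0.5·0.1724 / (0.5·0.1724 + 0.2·0.8276) ≈ 0.3425
After 'positive': P(infected) = 0.5·0.3425 / (0.5·0.3425 + 0.2·0.6575) ≈ 0.5656

0.5656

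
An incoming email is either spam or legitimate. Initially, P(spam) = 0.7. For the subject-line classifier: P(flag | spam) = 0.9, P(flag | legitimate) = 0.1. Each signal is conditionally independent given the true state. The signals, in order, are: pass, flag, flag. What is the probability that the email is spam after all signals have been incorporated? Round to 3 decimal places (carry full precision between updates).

After 'pass': P(spam) = 0.1·0.7000 / (0.1·0.7000 + 0.9·0.3000) ≈ 0.2059
After 'flag': P(spam) = 0.9·0.2059 / (0.9·0.2059 + 0.1·0.7941) ≈ 0.7000
After 'flag': P(spam) = 0.9·0.7000 / (0.9·0.7000 + 0.1·0.3000) ≈ 0.9545

0.955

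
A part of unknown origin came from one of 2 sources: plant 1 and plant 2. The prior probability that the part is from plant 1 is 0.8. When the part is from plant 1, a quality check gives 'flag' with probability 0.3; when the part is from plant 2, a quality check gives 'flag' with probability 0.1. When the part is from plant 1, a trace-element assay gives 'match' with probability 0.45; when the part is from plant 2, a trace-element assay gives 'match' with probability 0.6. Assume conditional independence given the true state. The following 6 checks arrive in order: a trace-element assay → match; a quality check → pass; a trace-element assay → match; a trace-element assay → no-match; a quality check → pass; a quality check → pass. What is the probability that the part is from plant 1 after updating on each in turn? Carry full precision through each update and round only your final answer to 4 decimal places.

After a trace-element assay='match': P(plant 1) = 0.45·0.8000 / (0.45·0.8000 + 0.6·0.2000) ≈ 0.7500
After a quality check='pass': P(plant 1) = 0.7·0.7500 / (0.7·0.7500 + 0.9·0.2500) ≈ 0.7000
After a trace-element assay='match': P(plant 1) = 0.45·0.7000 / (0.45·0.7000 + 0.6·0.3000) ≈ 0.6364
After a trace-element assay='no-match': P(plant 1) = 0.55·0.6364 / (0.55·0.6364 + 0.4·0.3636) ≈ 0.7064
After a quality check='pass': P(plant 1) = 0.7·0.7064 / (0.7·0.7064 + 0.9·0.2936) ≈ 0.6518
After a quality check='pass': P(plant 1) = 0.7·0.6518 / (0.7·0.6518 + 0.9·0.3482) ≈ 0.5928

0.5928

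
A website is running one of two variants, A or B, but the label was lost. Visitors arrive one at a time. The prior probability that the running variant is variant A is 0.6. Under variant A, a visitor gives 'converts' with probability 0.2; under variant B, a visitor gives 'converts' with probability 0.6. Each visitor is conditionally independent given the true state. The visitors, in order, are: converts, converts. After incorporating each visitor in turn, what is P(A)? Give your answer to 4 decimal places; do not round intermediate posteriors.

0.1429

After 'converts': P(A) = 0.2·0.6000 / (0.2·0.6000 + 0.6·0.4000) ≈ 0.3333
After 'converts': P(A) = 0.2·0.3333 / (0.2·0.3333 + 0.6·0.6667) ≈ 0.1429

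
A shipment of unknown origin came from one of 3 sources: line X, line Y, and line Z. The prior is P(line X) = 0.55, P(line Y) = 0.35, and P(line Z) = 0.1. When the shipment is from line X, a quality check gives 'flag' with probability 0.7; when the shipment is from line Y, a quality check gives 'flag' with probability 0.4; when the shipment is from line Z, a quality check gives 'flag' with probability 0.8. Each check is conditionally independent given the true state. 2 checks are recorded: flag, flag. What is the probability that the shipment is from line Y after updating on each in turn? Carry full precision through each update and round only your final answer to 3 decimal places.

0.144

After 'flag': normaliser = 0.7·0.5500 + 0.4·0.3500 + 0.8·0.1000; P(line X) ≈ 0.6364, P(line Y) ≈ 0.2314, P(line Z) ≈ 0.1322
After 'flag': normaliser = 0.7·0.6364 + 0.4·0.2314 + 0.8·0.1322; P(line X) ≈ 0.6919, P(line Y) ≈ 0.1438, P(line Z) ≈ 0.1643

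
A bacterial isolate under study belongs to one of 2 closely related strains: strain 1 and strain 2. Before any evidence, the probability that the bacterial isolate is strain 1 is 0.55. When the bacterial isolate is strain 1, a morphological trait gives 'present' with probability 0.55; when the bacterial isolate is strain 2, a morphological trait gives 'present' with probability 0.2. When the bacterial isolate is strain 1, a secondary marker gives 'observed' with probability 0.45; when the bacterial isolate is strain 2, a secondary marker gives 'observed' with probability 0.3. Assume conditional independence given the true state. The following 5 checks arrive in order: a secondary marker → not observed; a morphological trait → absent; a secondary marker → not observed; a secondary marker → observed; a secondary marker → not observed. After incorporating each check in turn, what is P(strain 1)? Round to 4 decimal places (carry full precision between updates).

After a secondary marker='not observed': P(strain 1) = 0.55·0.5500 / (0.55·0.5500 + 0.7·0.4500) ≈ 0.4899
After a morphological trait='absent': P(strain 1) = 0.45·0.4899 / (0.45·0.4899 + 0.8·0.5101) ≈ 0.3507
After a secondary marker='not observed': P(strain 1) = 0.55·0.3507 / (0.55·0.3507 + 0.7·0.6493) ≈ 0.2980
After a secondary marker='observed': P(strain 1) = 0.45·0.2980 / (0.45·0.2980 + 0.3·0.7020) ≈ 0.3890
After a secondary marker='not observed': P(strain 1) = 0.55·0.3890 / (0.55·0.3890 + 0.7·0.6110) ≈ 0.3334

0.3334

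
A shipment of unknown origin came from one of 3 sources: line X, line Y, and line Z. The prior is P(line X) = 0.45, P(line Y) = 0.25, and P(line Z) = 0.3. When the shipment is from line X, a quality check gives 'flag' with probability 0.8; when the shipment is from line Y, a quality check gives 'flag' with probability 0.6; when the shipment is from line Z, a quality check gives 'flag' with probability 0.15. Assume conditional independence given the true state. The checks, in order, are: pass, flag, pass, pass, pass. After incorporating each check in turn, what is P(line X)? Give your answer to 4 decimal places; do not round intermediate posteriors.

0.0206

Each posterior becomes the prior for the next update.
After 'pass': normaliser = 0.2·0.4500 + 0.4·0.2500 + 0.85·0.3000; P(line X) ≈ 0.2022, P(line Y) ≈ 0.2247, P(line Z) ≈ 0.5730
After 'flag': normaliser = 0.8·0.2022 + 0.6·0.2247 + 0.15·0.5730; P(line X) ≈ 0.4229, P(line Y) ≈ 0.3524, P(line Z) ≈ 0.2247
After 'pass': normaliser = 0.2·0.4229 + 0.4·0.3524 + 0.85·0.2247; P(line X) ≈ 0.2031, P(line Y) ≈ 0.3384, P(line Z) ≈ 0.4585
After 'pass': normaliser = 0.2·0.2031 + 0.4·0.3384 + 0.85·0.4585; P(line X) ≈ 0.0718, P(line Y) ≈ 0.2393, P(line Z) ≈ 0.6889
After 'pass': normaliser = 0.2·0.0718 + 0.4·0.2393 + 0.85·0.6889; P(line X) ≈ 0.0206, P(line Y) ≈ 0.1376, P(line Z) ≈ 0.8418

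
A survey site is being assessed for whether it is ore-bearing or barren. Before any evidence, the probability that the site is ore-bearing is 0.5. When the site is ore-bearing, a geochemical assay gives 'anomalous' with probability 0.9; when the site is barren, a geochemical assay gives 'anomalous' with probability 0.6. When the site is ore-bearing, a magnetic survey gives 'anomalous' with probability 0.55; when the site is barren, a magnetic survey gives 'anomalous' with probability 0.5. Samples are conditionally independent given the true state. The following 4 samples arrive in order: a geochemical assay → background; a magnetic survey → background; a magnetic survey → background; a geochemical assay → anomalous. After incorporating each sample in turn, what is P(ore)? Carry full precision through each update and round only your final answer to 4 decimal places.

0.2330

After a geochemical assay='background': P(ore) = 0.1·0.5000 / (0.1·0.5000 + 0.4·0.5000) ≈ 0.2000
After a magnetic survey='background': P(ore) = 0.45·0.2000 / (0.45·0.2000 + 0.5·0.8000) ≈ 0.1837
After a magnetic survey='background': P(ore) = 0.45·0.1837 / (0.45·0.1837 + 0.5·0.8163) ≈ 0.1684
After a geochemical assay='anomalous': P(ore) = 0.9·0.1684 / (0.9·0.1684 + 0.6·0.8316) ≈ 0.2330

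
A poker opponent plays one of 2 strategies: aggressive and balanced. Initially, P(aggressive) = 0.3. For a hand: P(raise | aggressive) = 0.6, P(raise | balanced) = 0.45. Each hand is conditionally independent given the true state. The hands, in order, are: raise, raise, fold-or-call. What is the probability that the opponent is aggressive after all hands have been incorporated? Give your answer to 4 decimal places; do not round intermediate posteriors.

0.3565

After 'raise': P(aggressive) = 0.6·0.3000 / (0.6·0.3000 + 0.45·0.7000) ≈ 0.3636
After 'raise': P(aggressive) = 0.6·0.3636 / (0.6·0.3636 + 0.45·0.6364) ≈ 0.4324
After 'fold-or-call': P(aggressive) = 0.4·0.4324 / (0.4·0.4324 + 0.55·0.5676) ≈ 0.3565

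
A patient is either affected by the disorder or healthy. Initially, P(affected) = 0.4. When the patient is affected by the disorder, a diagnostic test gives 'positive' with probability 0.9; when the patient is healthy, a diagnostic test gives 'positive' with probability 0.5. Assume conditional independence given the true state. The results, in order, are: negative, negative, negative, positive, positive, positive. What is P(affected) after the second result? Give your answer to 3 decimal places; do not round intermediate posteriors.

0.026

After 'negative': P(affected) = 0.1·0.4000 / (0.1·0.4000 + 0.5·0.6000) ≈ 0.1176
After 'negative': P(affected) = 0.1·0.1176 / (0.1·0.1176 + 0.5·0.8824) ≈ 0.0260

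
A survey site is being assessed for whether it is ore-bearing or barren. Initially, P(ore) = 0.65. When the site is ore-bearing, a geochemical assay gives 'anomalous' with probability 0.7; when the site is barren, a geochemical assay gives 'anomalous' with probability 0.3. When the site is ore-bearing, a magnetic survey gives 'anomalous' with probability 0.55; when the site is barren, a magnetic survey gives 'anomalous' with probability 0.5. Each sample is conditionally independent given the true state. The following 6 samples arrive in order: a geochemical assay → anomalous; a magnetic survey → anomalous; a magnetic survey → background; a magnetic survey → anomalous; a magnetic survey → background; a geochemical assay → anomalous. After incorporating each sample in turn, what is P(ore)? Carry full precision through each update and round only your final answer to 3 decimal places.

After a geochemical assay='anomalous': P(ore) = 0.7·0.6500 / (0.7·0.6500 + 0.3·0.3500) ≈ 0.8125
After a magnetic survey='anomalous': P(ore) = 0.55·0.8125 / (0.55·0.8125 + 0.5·0.1875) ≈ 0.8266
After a magnetic survey='background': P(ore) = 0.45·0.8266 / (0.45·0.8266 + 0.5·0.1734) ≈ 0.8110
After a magnetic survey='anomalous': P(ore) = 0.55·0.8110 / (0.55·0.8110 + 0.5·0.1890) ≈ 0.8251
After a magnetic survey='background': P(ore) = 0.45·0.8251 / (0.45·0.8251 + 0.5·0.1749) ≈ 0.8094
After a geochemical assay='anomalous': P(ore) = 0.7·0.8094 / (0.7·0.8094 + 0.3·0.1906) ≈ 0.9083

0.908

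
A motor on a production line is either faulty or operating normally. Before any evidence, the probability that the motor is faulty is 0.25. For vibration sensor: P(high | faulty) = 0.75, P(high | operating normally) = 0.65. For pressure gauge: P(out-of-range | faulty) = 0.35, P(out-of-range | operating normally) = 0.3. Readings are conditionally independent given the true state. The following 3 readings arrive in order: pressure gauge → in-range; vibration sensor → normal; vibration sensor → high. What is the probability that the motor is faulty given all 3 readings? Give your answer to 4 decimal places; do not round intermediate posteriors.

Each posterior becomes the prior for the next update.
After pressure gauge='in-range': P(faulty) = 0.65·0.2500 / (0.65·0.2500 + 0.7·0.7500) ≈ 0.2364
After vibration sensor='normal': P(faulty) = 0.25·0.2364 / (0.25·0.2364 + 0.35·0.7636) ≈ 0.1811
After vibration sensor='high': P(faulty) = 0.75·0.1811 / (0.75·0.1811 + 0.65·0.8189) ≈ 0.2033

0.2033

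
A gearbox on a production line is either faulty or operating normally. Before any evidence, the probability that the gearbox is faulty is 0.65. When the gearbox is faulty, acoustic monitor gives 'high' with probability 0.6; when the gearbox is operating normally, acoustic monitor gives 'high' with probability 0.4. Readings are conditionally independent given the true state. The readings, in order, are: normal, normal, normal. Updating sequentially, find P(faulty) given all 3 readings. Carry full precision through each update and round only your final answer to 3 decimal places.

After 'normal': P(faulty) = 0.4·0.6500 / (0.4·0.6500 + 0.6·0.3500) ≈ 0.5532
After 'normal': P(faulty) = 0.4·0.5532 / (0.4·0.5532 + 0.6·0.4468) ≈ 0.4522
After 'normal': P(faulty) = 0.4·0.4522 / (0.4·0.4522 + 0.6·0.5478) ≈ 0.3549

0.355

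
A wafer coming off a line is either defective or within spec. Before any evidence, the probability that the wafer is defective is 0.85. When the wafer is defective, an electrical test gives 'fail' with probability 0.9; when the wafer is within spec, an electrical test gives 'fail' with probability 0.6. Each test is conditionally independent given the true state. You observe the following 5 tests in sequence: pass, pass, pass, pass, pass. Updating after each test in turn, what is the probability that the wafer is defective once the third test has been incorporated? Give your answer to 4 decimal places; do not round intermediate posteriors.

After 'pass': P(defective) = 0.1·0.8500 / (0.1·0.8500 + 0.4·0.1500) ≈ 0.5862
After 'pass': P(defective) = 0.1·0.5862 / (0.1·0.5862 + 0.4·0.4138) ≈ 0.2615
After 'pass': P(defective) = 0.1·0.2615 / (0.1·0.2615 + 0.4·0.7385) ≈ 0.0813

0.0813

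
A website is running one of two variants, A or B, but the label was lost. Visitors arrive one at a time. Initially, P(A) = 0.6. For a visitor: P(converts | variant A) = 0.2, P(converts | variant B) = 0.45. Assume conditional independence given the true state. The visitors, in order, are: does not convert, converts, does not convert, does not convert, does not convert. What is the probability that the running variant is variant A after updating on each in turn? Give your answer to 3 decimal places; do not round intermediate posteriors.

Each posterior becomes the prior for the next update.
After 'does not convert': P(A) = 0.8·0.6000 / (0.8·0.6000 + 0.55·0.4000) ≈ 0.6857
After 'converts': P(A) = 0.2·0.6857 / (0.2·0.6857 + 0.45·0.3143) ≈ 0.4923
After 'does not convert': P(A) = 0.8·0.4923 / (0.8·0.4923 + 0.55·0.5077) ≈ 0.5851
After 'does not convert': P(A) = 0.8·0.5851 / (0.8·0.5851 + 0.55·0.4149) ≈ 0.6723
After 'does not convert': P(A) = 0.8·0.6723 / (0.8·0.6723 + 0.55·0.3277) ≈ 0.7490

0.749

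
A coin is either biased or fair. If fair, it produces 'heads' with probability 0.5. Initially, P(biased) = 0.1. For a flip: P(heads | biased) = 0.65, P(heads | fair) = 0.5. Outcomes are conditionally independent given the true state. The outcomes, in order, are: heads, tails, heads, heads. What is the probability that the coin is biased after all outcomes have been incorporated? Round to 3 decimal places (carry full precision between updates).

0.146

Apply Bayes' rule sequentially, carrying P(biased) forward.
After 'heads': P(biased) = 0.65·0.1000 / (0.65·0.1000 + 0.5·0.9000) ≈ 0.1262
After 'tails': P(biased) = 0.35·0.1262 / (0.35·0.1262 + 0.5·0.8738) ≈ 0.0918
After 'heads': P(biased) = 0.65·0.0918 / (0.65·0.0918 + 0.5·0.9082) ≈ 0.1162
After 'heads': P(biased) = 0.65·0.1162 / (0.65·0.1162 + 0.5·0.8838) ≈ 0.1459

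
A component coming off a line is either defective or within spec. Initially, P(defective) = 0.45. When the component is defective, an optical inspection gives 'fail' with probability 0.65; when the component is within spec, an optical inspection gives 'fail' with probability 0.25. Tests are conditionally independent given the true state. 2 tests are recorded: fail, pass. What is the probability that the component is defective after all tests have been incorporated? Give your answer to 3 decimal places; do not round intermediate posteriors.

After 'fail': P(defective) = 0.65·0.4500 / (0.65·0.4500 + 0.25·0.5500) ≈ 0.6802
After 'pass': P(defective) = 0.35·0.6802 / (0.35·0.6802 + 0.75·0.3198) ≈ 0.4982

0.498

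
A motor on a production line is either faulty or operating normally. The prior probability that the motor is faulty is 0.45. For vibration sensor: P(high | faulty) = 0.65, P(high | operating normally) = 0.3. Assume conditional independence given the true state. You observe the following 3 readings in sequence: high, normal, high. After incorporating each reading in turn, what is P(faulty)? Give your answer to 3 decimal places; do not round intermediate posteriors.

0.658

After 'high': P(faulty) = 0.65·0.4500 / (0.65·0.4500 + 0.3·0.5500) ≈ 0.6393
After 'normal': P(faulty) = 0.35·0.6393 / (0.35·0.6393 + 0.7·0.3607) ≈ 0.4699
After 'high': P(faulty) = 0.65·0.4699 / (0.65·0.4699 + 0.3·0.5301) ≈ 0.6576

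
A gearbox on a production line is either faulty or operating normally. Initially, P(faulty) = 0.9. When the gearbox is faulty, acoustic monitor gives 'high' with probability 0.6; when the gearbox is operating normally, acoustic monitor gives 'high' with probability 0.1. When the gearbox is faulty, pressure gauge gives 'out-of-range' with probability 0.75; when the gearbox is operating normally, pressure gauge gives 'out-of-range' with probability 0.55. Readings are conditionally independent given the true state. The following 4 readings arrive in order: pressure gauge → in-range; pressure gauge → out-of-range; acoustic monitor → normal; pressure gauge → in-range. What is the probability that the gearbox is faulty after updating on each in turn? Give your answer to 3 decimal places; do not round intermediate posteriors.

After pressure gauge='in-range': P(faulty) = 0.25·0.9000 / (0.25·0.9000 + 0.45·0.1000) ≈ 0.8333
After pressure gauge='out-of-range': P(faulty) = 0.75·0.8333 / (0.75·0.8333 + 0.55·0.1667) ≈ 0.8721
After acoustic monitor='normal': P(faulty) = 0.4·0.8721 / (0.4·0.8721 + 0.9·0.1279) ≈ 0.7519
After pressure gauge='in-range': P(faulty) = 0.25·0.7519 / (0.25·0.7519 + 0.45·0.2481) ≈ 0.6274

0.627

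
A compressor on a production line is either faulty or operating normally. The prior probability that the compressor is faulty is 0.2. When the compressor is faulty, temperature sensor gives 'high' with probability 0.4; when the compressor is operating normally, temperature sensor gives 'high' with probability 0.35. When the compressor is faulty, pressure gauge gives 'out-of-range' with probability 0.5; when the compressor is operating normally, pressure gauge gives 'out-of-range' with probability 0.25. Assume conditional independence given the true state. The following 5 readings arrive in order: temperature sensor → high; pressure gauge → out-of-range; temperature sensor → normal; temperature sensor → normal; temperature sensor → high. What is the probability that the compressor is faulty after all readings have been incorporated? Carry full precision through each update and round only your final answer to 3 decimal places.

0.358

After temperature sensor='high': P(faulty) = 0.4·0.2000 / (0.4·0.2000 + 0.35·0.8000) ≈ 0.2222
After pressure gauge='out-of-range': P(faulty) = 0.5·0.2222 / (0.5·0.2222 + 0.25·0.7778) ≈ 0.3636
After temperature sensor='normal': P(faulty) = 0.6·0.3636 / (0.6·0.3636 + 0.65·0.6364) ≈ 0.3453
After temperature sensor='normal': P(faulty) = 0.6·0.3453 / (0.6·0.3453 + 0.65·0.6547) ≈ 0.3275
After temperature sensor='high': P(faulty) = 0.4·0.3275 / (0.4·0.3275 + 0.35·0.6725) ≈ 0.3575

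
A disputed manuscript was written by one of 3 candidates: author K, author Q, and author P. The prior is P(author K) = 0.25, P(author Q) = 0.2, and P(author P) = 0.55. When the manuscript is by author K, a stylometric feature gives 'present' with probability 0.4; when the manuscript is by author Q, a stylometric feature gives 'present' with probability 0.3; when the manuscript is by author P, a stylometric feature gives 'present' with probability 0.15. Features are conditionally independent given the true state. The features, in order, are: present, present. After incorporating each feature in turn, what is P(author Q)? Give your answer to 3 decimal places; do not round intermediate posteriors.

0.256

After 'present': normaliser = 0.4·0.2500 + 0.3·0.2000 + 0.15·0.5500; P(author K) ≈ 0.4124, P(author Q) ≈ 0.2474, P(author P) ≈ 0.3402
After 'present': normaliser = 0.4·0.4124 + 0.3·0.2474 + 0.15·0.3402; P(author K) ≈ 0.5684, P(author Q) ≈ 0.2558, P(author P) ≈ 0.1758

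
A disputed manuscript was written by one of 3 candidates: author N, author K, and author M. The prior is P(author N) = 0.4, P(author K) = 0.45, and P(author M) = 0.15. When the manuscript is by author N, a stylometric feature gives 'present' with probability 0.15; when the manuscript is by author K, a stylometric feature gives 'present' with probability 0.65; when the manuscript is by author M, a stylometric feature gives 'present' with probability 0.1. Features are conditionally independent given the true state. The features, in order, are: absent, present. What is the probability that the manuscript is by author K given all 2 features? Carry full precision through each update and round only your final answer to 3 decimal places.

0.613

Each posterior becomes the prior for the next update.
After 'absent': normaliser = 0.85·0.4000 + 0.35·0.4500 + 0.9·0.1500; P(author N) ≈ 0.5375, P(author K) ≈ 0.2490, P(author M) ≈ 0.2134
After 'present': normaliser = 0.15·0.5375 + 0.65·0.2490 + 0.1·0.2134; P(author N) ≈ 0.3056, P(author K) ≈ 0.6135, P(author M) ≈ 0.0809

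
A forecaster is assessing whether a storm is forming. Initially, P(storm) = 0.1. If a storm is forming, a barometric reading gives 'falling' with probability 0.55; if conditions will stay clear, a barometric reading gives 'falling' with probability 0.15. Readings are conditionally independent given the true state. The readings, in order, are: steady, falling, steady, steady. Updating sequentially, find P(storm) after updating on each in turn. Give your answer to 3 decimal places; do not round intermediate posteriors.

Apply Bayes' rule sequentially, carrying P(storm) forward.
After 'steady': P(storm) = 0.45·0.1000 / (0.45·0.1000 + 0.85·0.9000) ≈ 0.0556
After 'falling': P(storm) = 0.55·0.0556 / (0.55·0.0556 + 0.15·0.9444) ≈ 0.1774
After 'steady': P(storm) = 0.45·0.1774 / (0.45·0.1774 + 0.85·0.8226) ≈ 0.1025
After 'steady': P(storm) = 0.45·0.1025 / (0.45·0.1025 + 0.85·0.8975) ≈ 0.0570

0.057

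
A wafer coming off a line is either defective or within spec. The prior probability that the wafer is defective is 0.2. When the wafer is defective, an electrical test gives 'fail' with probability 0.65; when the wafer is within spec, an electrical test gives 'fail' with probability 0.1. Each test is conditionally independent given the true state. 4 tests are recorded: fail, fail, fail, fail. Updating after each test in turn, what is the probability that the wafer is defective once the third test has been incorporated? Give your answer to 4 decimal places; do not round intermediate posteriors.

Apply Bayes' rule sequentially, carrying P(defective) forward.
After 'fail': P(defective) = 0.65·0.2000 / (0.65·0.2000 + 0.1·0.8000) ≈ 0.6190
After 'fail': P(defective) = 0.65·0.6190 / (0.65·0.6190 + 0.1·0.3810) ≈ 0.9135
After 'fail': P(defective) = 0.65·0.9135 / (0.65·0.9135 + 0.1·0.0865) ≈ 0.9856

0.9856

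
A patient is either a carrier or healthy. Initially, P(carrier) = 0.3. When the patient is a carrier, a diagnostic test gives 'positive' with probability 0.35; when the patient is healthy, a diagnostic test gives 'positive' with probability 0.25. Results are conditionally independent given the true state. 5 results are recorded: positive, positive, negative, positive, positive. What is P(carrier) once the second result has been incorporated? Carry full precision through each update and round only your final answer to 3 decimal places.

After 'positive': P(carrier) = 0.35·0.3000 / (0.35·0.3000 + 0.25·0.7000) ≈ 0.3750
After 'positive': P(carrier) = 0.35·0.3750 / (0.35·0.3750 + 0.25·0.6250) ≈ 0.4565

0.457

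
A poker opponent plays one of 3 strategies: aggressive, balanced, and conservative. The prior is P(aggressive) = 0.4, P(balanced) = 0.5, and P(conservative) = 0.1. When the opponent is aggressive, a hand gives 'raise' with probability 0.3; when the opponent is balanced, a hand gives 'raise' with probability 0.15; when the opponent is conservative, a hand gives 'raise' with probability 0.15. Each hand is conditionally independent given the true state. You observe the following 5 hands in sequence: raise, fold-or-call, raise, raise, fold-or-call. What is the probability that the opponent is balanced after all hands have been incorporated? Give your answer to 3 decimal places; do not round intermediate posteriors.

Apply Bayes' rule sequentially, carrying P(balanced) forward.
After 'raise': normaliser = 0.3·0.4000 + 0.15·0.5000 + 0.15·0.1000; P(aggressive) ≈ 0.5714, P(balanced) ≈ 0.3571, P(conservative) ≈ 0.0714
After 'fold-or-call': normaliser = 0.7·0.5714 + 0.85·0.3571 + 0.85·0.0714; P(aggressive) ≈ 0.5234, P(balanced) ≈ 0.3972, P(conservative) ≈ 0.0794
After 'raise': normaliser = 0.3·0.5234 + 0.15·0.3972 + 0.15·0.0794; P(aggressive) ≈ 0.6871, P(balanced) ≈ 0.2607, P(conservative) ≈ 0.0521
After 'raise': normaliser = 0.3·0.6871 + 0.15·0.2607 + 0.15·0.0521; P(aggressive) ≈ 0.8145, P(balanced) ≈ 0.1545, P(conservative) ≈ 0.0309
After 'fold-or-call': normaliser = 0.7·0.8145 + 0.85·0.1545 + 0.85·0.0309; P(aggressive) ≈ 0.7834, P(balanced) ≈ 0.1805, P(conservative) ≈ 0.0361

0.180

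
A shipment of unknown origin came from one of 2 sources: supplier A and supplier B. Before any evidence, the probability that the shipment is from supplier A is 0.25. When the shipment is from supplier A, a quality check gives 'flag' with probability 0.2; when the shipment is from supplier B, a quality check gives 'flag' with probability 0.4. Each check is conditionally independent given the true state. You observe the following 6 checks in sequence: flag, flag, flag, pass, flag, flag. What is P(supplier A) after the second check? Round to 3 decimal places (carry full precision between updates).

After 'flag': P(supplier A) = 0.2·0.2500 / (0.2·0.2500 + 0.4·0.7500) ≈ 0.1429
After 'flag': P(supplier A) = 0.2·0.1429 / (0.2·0.1429 + 0.4·0.8571) ≈ 0.0769

0.077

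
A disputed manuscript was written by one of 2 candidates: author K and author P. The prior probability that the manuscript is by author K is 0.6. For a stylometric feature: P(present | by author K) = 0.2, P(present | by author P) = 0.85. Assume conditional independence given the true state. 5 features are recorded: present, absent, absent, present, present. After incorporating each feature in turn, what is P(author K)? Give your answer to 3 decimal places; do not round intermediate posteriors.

Apply Bayes' rule sequentially, carrying P(author K) forward.
After 'present': P(author K) = 0.2·0.6000 / (0.2·0.6000 + 0.85·0.4000) ≈ 0.2609
After 'absent': P(author K) = 0.8·0.2609 / (0.8·0.2609 + 0.15·0.7391) ≈ 0.6531
After 'absent': P(author K) = 0.8·0.6531 / (0.8·0.6531 + 0.15·0.3469) ≈ 0.9094
After 'present': P(author K) = 0.2·0.9094 / (0.2·0.9094 + 0.85·0.0906) ≈ 0.7026
After 'present': P(author K) = 0.2·0.7026 / (0.2·0.7026 + 0.85·0.2974) ≈ 0.3572

0.357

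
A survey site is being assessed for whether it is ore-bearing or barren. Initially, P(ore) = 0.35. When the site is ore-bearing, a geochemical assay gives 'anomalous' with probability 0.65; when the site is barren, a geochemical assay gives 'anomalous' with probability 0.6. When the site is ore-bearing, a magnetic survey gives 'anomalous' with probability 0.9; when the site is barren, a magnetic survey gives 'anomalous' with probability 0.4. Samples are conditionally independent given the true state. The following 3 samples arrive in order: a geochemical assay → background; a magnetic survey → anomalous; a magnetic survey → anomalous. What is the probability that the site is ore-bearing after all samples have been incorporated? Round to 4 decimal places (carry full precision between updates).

0.7046

After a geochemical assay='background': P(ore) = 0.35·0.3500 / (0.35·0.3500 + 0.4·0.6500) ≈ 0.3203
After a magnetic survey='anomalous': P(ore) = 0.9·0.3203 / (0.9·0.3203 + 0.4·0.6797) ≈ 0.5146
After a magnetic survey='anomalous': P(ore) = 0.9·0.5146 / (0.9·0.5146 + 0.4·0.4854) ≈ 0.7046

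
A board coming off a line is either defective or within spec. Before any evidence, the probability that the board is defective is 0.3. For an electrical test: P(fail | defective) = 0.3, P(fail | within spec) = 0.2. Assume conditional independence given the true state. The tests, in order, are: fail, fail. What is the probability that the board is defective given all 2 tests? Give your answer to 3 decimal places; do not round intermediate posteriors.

0.491

Apply Bayes' rule sequentially, carrying P(defective) forward.
After 'fail': P(defective) = 0.3·0.3000 / (0.3·0.3000 + 0.2·0.7000) ≈ 0.3913
After 'fail': P(defective) = 0.3·0.3913 / (0.3·0.3913 + 0.2·0.6087) ≈ 0.4909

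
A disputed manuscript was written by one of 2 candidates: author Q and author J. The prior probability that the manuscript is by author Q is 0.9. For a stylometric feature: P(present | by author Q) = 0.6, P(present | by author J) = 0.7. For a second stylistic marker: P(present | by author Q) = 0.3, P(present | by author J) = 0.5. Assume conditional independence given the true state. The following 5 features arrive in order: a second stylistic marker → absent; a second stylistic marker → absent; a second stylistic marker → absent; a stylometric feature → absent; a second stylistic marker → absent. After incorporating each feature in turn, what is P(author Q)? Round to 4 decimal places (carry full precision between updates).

After a second stylistic marker='absent': P(author Q) = 0.7·0.9000 / (0.7·0.9000 + 0.5·0.1000) ≈ 0.9265
After a second stylistic marker='absent': P(author Q) = 0.7·0.9265 / (0.7·0.9265 + 0.5·0.0735) ≈ 0.9464
After a second stylistic marker='absent': P(author Q) = 0.7·0.9464 / (0.7·0.9464 + 0.5·0.0536) ≈ 0.9611
After a stylometric feature='absent': P(author Q) = 0.4·0.9611 / (0.4·0.9611 + 0.3·0.0389) ≈ 0.9705
After a second stylistic marker='absent': P(author Q) = 0.7·0.9705 / (0.7·0.9705 + 0.5·0.0295) ≈ 0.9788

0.9788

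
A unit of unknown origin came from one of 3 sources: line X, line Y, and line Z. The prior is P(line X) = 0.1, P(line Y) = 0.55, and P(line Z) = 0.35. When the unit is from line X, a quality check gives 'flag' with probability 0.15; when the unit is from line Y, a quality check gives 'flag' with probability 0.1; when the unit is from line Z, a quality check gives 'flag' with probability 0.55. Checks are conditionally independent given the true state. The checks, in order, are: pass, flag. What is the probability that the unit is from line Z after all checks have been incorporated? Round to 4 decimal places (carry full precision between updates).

After 'pass': normaliser = 0.85·0.1000 + 0.9·0.5500 + 0.45·0.3500; P(line X) ≈ 0.1153, P(line Y) ≈ 0.6712, P(line Z) ≈ 0.2136
After 'flag': normaliser = 0.15·0.1153 + 0.1·0.6712 + 0.55·0.2136; P(line X) ≈ 0.0856, P(line Y) ≈ 0.3325, P(line Z) ≈ 0.5819

0.5819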